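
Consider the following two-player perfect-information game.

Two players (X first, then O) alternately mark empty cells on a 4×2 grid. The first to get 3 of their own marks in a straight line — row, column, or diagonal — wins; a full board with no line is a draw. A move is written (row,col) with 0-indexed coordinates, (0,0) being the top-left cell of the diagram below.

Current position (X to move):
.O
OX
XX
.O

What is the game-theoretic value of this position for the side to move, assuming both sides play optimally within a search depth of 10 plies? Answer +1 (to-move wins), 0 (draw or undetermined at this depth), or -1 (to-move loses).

p1 X@[.O/OX/XX/.O]: (0,0)[XO/OX/XX/.O]+0* (3,0)[.O/OX/XX/XO]+0
p2 O@[XO/OX/XX/.O]: (3,0)[XO/OX/XX/OO]+0*
p3 X@[XO/OX/XX/OO] terminal +0; root [.O/OX/XX/.O] d10

value(.O/OX/XX/.O, X) = 0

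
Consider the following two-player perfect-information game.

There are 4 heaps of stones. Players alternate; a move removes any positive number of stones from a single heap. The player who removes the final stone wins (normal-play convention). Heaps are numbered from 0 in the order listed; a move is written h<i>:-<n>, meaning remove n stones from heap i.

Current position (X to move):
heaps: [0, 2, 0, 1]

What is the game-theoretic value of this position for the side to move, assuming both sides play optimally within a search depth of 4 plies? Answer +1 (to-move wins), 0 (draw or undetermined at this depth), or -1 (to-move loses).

value((0,2,0,1), X) = +1

p1 X@[(0,2,0,1)]: h1:-1[(0,1,0,1)]+1* h1:-2[(0,0,0,1)]-1 h3:-1[(0,2,0,0)]-1
p2 O@[(0,1,0,1)]: h1:-1[(0,0,0,1)]-1* h3:-1[(0,1,0,0)]-1
p3 X@[(0,0,0,1)]: h3:-1[(0,0,0,0)]+1*
p4 O@[(0,0,0,0)] terminal -1; root [(0,2,0,1)] d4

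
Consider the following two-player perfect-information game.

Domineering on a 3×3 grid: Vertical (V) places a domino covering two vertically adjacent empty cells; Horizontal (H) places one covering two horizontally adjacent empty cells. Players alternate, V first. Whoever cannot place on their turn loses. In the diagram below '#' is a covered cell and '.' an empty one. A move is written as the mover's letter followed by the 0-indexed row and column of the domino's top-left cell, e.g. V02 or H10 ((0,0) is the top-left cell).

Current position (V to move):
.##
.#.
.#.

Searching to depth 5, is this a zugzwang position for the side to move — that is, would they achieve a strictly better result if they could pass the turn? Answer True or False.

ply 1, V at .##/.#./.#. | V00=+1→###/##./.#.*; V10=+1→.##/##./##.; V12=+1→.##/.##/.##
ply 2: ###/##./.#. is terminal -1 (H); from .##/.#./.#. depth 5
suppose V passes — search the same position with H to move:
pass> ply 1: .##/.#./.#. is terminal -1 (H); from .##/.#./.#. depth 5
for V: play +1, pass +1

zugzwang(.##/.#./.#., V) = False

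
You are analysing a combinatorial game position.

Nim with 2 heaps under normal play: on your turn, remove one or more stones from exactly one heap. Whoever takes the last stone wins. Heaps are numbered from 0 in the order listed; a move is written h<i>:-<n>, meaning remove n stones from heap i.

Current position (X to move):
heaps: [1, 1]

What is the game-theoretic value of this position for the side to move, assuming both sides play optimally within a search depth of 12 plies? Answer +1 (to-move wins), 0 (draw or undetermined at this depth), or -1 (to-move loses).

[(1,1)] X move#1: h0:-1:-1/(0,1)*, h1:-1:-1/(1,0)
[(0,1)] O move#2: h1:-1:+1/(0,0)*
[(0,0)] end (terminal -1, X#3); searched (1,1) to 12

value((1,1), X) = -1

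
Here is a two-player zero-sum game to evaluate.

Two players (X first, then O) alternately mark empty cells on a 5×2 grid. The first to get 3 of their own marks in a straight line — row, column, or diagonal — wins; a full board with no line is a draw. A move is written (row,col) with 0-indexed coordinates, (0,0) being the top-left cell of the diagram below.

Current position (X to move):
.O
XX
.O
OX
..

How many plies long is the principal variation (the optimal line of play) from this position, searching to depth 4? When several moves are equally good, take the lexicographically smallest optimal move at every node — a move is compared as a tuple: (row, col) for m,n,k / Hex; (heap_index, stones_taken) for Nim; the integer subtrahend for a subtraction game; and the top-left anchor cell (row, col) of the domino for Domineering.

p1 X@[.O/XX/.O/OX/..]: (0,0)[XO/XX/.O/OX/..]+0* (2,0)[.O/XX/XO/OX/..]+0 (4,0)[.O/XX/.O/OX/X.]+0 (4,1)[.O/XX/.O/OX/.X]+0
p2 O@[XO/XX/.O/OX/..]: (2,0)[XO/XX/OO/OX/..]+0* (4,0)[XO/XX/.O/OX/O.]-1 (4,1)[XO/XX/.O/OX/.O]-1
p3 X@[XO/XX/OO/OX/..]: (4,0)[XO/XX/OO/OX/X.]+0* (4,1)[XO/XX/OO/OX/.X]-1
p4 O@[XO/XX/OO/OX/X.]: (4,1)[XO/XX/OO/OX/XO]+0*
p5 X@[XO/XX/OO/OX/XO] terminal +0; root [.O/XX/.O/OX/..] d4

PV length from [.O/XX/.O/OX/..]: 4 plies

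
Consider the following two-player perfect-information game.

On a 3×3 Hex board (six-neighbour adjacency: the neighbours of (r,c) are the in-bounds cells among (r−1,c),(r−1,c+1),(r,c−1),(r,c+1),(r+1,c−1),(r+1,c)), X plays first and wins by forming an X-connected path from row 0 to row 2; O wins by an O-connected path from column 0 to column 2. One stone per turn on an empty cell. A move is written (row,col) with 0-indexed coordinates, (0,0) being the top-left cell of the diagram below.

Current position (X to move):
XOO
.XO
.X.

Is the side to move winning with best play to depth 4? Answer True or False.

p1 X@[XOO/.XO/.X.]: (1,0)[XOO/XXO/.X.]+1* (2,0)[XOO/.XO/XX.]-1 (2,2)[XOO/.XO/.XX]-1
p2 O@[XOO/XXO/.X.] terminal -1; root [XOO/.XO/.X.] d4

X winning at [XOO/.XO/.X.]: True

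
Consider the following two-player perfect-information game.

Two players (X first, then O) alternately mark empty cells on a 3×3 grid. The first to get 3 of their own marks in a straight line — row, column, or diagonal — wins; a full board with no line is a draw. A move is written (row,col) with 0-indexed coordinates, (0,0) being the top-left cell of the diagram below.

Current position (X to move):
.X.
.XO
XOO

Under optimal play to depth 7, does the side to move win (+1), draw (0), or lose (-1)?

value(.X./.XO/XOO, X) = +1

[.X./.XO/XOO] X move#1: (0,0):-1/XX./.XO/XOO, (0,2):+1/.XX/.XO/XOO*, (1,0):-1/.X./XXO/XOO
[.XX/.XO/XOO] end (terminal -1, O#2); searched .X./.XO/XOO to 7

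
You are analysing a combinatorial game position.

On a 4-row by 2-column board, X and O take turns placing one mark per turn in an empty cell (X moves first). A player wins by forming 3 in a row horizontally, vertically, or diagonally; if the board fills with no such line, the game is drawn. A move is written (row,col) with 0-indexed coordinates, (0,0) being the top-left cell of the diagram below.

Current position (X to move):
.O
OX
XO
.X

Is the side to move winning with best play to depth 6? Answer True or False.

[.O/OX/XO/.X] X move#1: (0,0):+0/XO/OX/XO/.X*, (3,0):+0/.O/OX/XO/XX
[XO/OX/XO/.X] O move#2: (3,0):+0/XO/OX/XO/OX*
[XO/OX/XO/OX] end (terminal +0, X#3); searched .O/OX/XO/.X to 6

X winning at [.O/OX/XO/.X]: False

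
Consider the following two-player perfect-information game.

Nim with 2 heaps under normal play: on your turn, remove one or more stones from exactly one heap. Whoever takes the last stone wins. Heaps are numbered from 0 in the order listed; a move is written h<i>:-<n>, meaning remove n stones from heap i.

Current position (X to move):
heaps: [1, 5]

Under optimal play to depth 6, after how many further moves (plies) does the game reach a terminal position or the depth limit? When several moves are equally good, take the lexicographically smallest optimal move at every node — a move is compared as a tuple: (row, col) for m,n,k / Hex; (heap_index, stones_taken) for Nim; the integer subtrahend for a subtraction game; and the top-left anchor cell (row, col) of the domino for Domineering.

PV length from [(1,5)]: 3 plies

p1 X@[(1,5)]: h0:-1[(0,5)]-1 h1:-1[(1,4)]-1 h1:-2[(1,3)]-1 h1:-3[(1,2)]-1 h1:-4[(1,1)]+1* h1:-5[(1,0)]-1
p2 O@[(1,1)]: h0:-1[(0,1)]-1* h1:-1[(1,0)]-1
p3 X@[(0,1)]: h1:-1[(0,0)]+1*
p4 O@[(0,0)] terminal -1; root [(1,5)] d6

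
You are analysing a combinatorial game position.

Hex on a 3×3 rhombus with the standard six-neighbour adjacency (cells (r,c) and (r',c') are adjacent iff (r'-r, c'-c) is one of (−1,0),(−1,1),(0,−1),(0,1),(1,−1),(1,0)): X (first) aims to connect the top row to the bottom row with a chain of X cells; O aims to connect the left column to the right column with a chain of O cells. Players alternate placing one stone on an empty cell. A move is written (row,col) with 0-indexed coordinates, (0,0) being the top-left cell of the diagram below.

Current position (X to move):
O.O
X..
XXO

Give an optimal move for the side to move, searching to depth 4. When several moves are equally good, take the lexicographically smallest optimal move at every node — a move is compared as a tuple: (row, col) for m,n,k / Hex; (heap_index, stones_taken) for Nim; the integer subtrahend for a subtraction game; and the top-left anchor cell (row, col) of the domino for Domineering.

X's best at [O.O/X../XXO]: (0,1)

ply 1, X at O.O/X../XXO | (0,1)=+1→OXO/X../XXO*; (1,1)=-1→O.O/XX./XXO; (1,2)=-1→O.O/X.X/XXO
ply 2: OXO/X../XXO is terminal -1 (O); from O.O/X../XXO depth 4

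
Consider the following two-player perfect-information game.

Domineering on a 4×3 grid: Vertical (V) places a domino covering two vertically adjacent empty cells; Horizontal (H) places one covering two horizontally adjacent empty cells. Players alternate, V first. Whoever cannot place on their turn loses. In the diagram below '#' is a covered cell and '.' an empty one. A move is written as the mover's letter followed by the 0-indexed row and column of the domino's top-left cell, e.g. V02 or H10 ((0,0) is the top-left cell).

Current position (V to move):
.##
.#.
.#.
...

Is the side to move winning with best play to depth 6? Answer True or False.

[.##/.#./.#./...] V move#1: V00:+1/###/##./.#./...*, V10:+1/.##/##./##./..., V12:+1/.##/.##/.##/..., V20:+1/.##/.#./##./#.., V22:+1/.##/.#./.##/..#
[###/##./.#./...] H move#2: H30:-1/###/##./.#./##.*, H31:-1/###/##./.#./.##
[###/##./.#./##.] V move#3: V12:+1/###/###/.##/##.*, V22:+1/###/##./.##/###
[###/###/.##/##.] end (terminal -1, H#4); searched .##/.#./.#./... to 6

V winning at [.##/.#./.#./...]: True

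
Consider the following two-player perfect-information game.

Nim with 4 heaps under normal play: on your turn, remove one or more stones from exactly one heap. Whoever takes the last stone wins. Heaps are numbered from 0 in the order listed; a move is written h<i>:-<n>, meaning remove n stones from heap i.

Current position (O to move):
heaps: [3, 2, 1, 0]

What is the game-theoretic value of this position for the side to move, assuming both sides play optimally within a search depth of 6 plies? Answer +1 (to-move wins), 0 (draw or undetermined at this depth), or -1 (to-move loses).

value((3,2,1,0), O) = -1

ply 1, O at (3,2,1,0) | h0:-1=-1→(2,2,1,0)*; h0:-2=-1→(1,2,1,0); h0:-3=-1→(0,2,1,0); h1:-1=-1→(3,1,1,0); h1:-2=-1→(3,0,1,0); h2:-1=-1→(3,2,0,0)
ply 2, X at (2,2,1,0) | h0:-1=-1→(1,2,1,0); h0:-2=-1→(0,2,1,0); h1:-1=-1→(2,1,1,0); h1:-2=-1→(2,0,1,0); h2:-1=+1→(2,2,0,0)*
ply 3, O at (2,2,0,0) | h0:-1=-1→(1,2,0,0)*; h0:-2=-1→(0,2,0,0); h1:-1=-1→(2,1,0,0); h1:-2=-1→(2,0,0,0)
ply 4, X at (1,2,0,0) | h0:-1=-1→(0,2,0,0); h1:-1=+1→(1,1,0,0)*; h1:-2=-1→(1,0,0,0)
ply 5, O at (1,1,0,0) | h0:-1=-1→(0,1,0,0)*; h1:-1=-1→(1,0,0,0)
ply 6, X at (0,1,0,0) | h1:-1=+1→(0,0,0,0)*
ply 7: (0,0,0,0) is terminal -1 (O); from (3,2,1,0) depth 6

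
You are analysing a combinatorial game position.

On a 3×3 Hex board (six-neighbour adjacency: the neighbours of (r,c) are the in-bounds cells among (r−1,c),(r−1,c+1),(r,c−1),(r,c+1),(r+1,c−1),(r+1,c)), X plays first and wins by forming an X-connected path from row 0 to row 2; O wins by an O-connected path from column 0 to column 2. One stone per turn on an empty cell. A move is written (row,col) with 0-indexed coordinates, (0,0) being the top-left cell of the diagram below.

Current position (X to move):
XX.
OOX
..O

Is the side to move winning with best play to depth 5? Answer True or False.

ply 1, X at XX./OOX/..O | (0,2)=-1→XXX/OOX/..O*; (2,0)=-1→XX./OOX/X.O; (2,1)=-1→XX./OOX/.XO
ply 2, O at XXX/OOX/..O | (2,0)=-1→XXX/OOX/O.O; (2,1)=+1→XXX/OOX/.OO*
ply 3: XXX/OOX/.OO is terminal -1 (X); from XX./OOX/..O depth 5

X winning at [XX./OOX/..O]: False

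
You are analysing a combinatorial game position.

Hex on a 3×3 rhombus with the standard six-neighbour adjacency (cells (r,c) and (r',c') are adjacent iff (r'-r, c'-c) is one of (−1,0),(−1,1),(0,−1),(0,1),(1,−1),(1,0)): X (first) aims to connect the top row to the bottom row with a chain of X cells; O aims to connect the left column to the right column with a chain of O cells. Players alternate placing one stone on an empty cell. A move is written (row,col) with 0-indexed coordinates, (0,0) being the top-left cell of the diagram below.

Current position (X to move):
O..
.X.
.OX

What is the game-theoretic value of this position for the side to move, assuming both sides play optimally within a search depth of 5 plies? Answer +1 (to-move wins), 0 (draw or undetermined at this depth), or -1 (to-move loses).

p1 X@[O../.X./.OX]: (0,1)[OX./.X./.OX]+1* (0,2)[O.X/.X./.OX]+1 (1,0)[O../XX./.OX]+1 (1,2)[O../.XX/.OX]+1 (2,0)[O../.X./XOX]+1
p2 O@[OX./.X./.OX]: (0,2)[OXO/.X./.OX]-1* (1,0)[OX./OX./.OX]-1 (1,2)[OX./.XO/.OX]-1 (2,0)[OX./.X./OOX]-1
p3 X@[OXO/.X./.OX]: (1,0)[OXO/XX./.OX]+1* (1,2)[OXO/.XX/.OX]+1 (2,0)[OXO/.X./XOX]+1
p4 O@[OXO/XX./.OX]: (1,2)[OXO/XXO/.OX]-1* (2,0)[OXO/XX./OOX]-1
p5 X@[OXO/XXO/.OX]: (2,0)[OXO/XXO/XOX]+1*
p6 O@[OXO/XXO/XOX] terminal -1; root [O../.X./.OX] d5

value(O../.X./.OX, X) = +1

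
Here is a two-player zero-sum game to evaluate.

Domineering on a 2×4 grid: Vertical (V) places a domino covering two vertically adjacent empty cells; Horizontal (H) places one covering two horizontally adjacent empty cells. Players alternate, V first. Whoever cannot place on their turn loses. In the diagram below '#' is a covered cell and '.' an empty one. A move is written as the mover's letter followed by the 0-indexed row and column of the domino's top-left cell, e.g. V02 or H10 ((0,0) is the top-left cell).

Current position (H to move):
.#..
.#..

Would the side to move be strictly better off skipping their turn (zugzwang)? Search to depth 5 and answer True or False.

[.#../.#..] H move#1: H02:+1/.###/.#..*, H12:+1/.#../.###
[.###/.#..] V move#2: V00:-1/####/##..*
[####/##..] H move#3: H12:+1/####/####*
[####/####] end (terminal -1, V#4); searched .#../.#.. to 5
if H skipped the turn, V would face:
~ [.#../.#..] V move#1: V00:-1/##../##.., V02:+1/.##./.##.*, V03:+1/.#.#/.#.#
~ [.##./.##.] end (terminal -1, H#2); searched .#../.#.. to 5
compare (H): move=+1 vs pass=-1

zugzwang(.#../.#.., H) = False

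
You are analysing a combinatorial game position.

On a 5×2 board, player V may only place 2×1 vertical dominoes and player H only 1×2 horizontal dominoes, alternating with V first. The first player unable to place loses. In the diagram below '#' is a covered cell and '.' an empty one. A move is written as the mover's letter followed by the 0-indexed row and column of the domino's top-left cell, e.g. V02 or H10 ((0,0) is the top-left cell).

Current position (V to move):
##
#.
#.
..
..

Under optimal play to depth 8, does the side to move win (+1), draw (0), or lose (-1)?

ply 1, V at ##/#./#./../.. | V11=-1→##/##/##/../..; V21=-1→##/#./##/.#/..; V30=+1→##/#./#./#./#.*; V31=+1→##/#./#./.#/.#
ply 2: ##/#./#./#./#. is terminal -1 (H); from ##/#./#./../.. depth 8

value(##/#./#./../.., V) = +1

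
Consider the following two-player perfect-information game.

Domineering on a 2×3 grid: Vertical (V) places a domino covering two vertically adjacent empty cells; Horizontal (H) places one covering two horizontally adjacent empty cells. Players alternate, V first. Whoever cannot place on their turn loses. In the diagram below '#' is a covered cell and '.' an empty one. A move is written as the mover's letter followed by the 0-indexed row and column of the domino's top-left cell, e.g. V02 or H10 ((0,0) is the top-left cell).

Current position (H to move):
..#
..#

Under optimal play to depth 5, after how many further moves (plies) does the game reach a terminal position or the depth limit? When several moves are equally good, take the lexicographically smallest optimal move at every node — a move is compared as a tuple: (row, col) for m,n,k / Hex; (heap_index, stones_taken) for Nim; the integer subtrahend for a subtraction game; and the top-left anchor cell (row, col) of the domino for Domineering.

PV length from [..#/..#]: 1 ply

p1 H@[..#/..#]: H00[###/..#]+1* H10[..#/###]+1
p2 V@[###/..#] terminal -1; root [..#/..#] d5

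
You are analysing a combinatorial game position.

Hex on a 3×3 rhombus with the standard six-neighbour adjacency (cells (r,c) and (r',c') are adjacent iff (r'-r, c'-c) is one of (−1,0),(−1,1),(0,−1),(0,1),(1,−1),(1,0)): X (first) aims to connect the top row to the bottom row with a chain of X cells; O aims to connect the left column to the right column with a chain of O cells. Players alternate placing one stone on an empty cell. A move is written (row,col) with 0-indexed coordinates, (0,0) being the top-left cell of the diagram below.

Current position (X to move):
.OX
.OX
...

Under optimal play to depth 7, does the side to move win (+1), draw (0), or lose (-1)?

value(.OX/.OX/..., X) = +1

[.OX/.OX/...] X move#1: (0,0):+1/XOX/.OX/...*, (1,0):+1/.OX/XOX/..., (2,0):+1/.OX/.OX/X.., (2,1):+1/.OX/.OX/.X., (2,2):+1/.OX/.OX/..X
[XOX/.OX/...] O move#2: (1,0):-1/XOX/OOX/...*, (2,0):-1/XOX/.OX/O.., (2,1):-1/XOX/.OX/.O., (2,2):-1/XOX/.OX/..O
[XOX/OOX/...] X move#3: (2,0):+1/XOX/OOX/X..*, (2,1):+1/XOX/OOX/.X., (2,2):+1/XOX/OOX/..X
[XOX/OOX/X..] O move#4: (2,1):-1/XOX/OOX/XO.*, (2,2):-1/XOX/OOX/X.O
[XOX/OOX/XO.] X move#5: (2,2):+1/XOX/OOX/XOX*
[XOX/OOX/XOX] end (terminal -1, O#6); searched .OX/.OX/... to 7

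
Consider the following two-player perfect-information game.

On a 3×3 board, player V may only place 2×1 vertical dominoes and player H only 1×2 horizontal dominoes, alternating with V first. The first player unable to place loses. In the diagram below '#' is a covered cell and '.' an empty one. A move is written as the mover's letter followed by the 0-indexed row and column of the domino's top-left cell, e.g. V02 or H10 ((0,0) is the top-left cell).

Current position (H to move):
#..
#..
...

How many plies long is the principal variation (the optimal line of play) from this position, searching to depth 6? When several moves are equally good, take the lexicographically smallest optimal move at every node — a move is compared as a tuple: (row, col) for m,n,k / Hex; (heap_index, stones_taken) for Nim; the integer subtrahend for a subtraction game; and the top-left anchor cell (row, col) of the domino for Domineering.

[#../#../...] H move#1: H01:-1/###/#../..., H11:+1/#../###/...*, H20:-1/#../#../##., H21:-1/#../#../.##
[#../###/...] end (terminal -1, V#2); searched #../#../... to 6

PV length from [#../#../...]: 1 ply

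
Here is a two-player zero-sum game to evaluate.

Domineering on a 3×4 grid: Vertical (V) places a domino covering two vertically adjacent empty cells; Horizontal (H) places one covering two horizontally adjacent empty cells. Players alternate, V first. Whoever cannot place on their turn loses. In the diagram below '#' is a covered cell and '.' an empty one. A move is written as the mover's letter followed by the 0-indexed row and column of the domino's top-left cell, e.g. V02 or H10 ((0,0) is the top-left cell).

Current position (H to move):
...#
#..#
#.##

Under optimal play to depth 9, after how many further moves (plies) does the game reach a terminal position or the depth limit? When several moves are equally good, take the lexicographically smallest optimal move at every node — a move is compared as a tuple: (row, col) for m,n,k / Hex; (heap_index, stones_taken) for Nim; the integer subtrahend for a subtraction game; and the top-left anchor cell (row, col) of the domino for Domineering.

PV length from [...#/#..#/#.##]: 1 ply

p1 H@[...#/#..#/#.##]: H00[##.#/#..#/#.##]-1 H01[.###/#..#/#.##]-1 H11[...#/####/#.##]+1*
p2 V@[...#/####/#.##] terminal -1; root [...#/#..#/#.##] d9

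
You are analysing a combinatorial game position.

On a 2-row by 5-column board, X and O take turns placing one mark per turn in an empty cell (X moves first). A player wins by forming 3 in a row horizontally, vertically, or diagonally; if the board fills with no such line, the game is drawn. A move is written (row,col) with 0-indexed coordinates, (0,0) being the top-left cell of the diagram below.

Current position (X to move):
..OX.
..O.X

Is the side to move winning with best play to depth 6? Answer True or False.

[..OX./..O.X] X move#1: (0,0):-1/X.OX./..O.X, (0,1):-1/.XOX./..O.X, (0,4):-1/..OXX/..O.X, (1,0):+0/..OX./X.O.X*, (1,1):+0/..OX./.XO.X, (1,3):+0/..OX./..OXX
[..OX./X.O.X] O move#2: (0,0):+0/O.OX./X.O.X*, (0,1):+0/.OOX./X.O.X, (0,4):+0/..OXO/X.O.X, (1,1):+0/..OX./XOO.X, (1,3):+0/..OX./X.OOX
[O.OX./X.O.X] X move#3: (0,1):+0/OXOX./X.O.X*, (0,4):-1/O.OXX/X.O.X, (1,1):-1/O.OX./XXO.X, (1,3):-1/O.OX./X.OXX
[OXOX./X.O.X] O move#4: (0,4):+0/OXOXO/X.O.X*, (1,1):+0/OXOX./XOO.X, (1,3):+0/OXOX./X.OOX
[OXOXO/X.O.X] X move#5: (1,1):+0/OXOXO/XXO.X*, (1,3):+0/OXOXO/X.OXX
[OXOXO/XXO.X] O move#6: (1,3):+0/OXOXO/XXOOX*
[OXOXO/XXOOX] end (terminal +0, X#7); searched ..OX./..O.X to 6

X winning at [..OX./..O.X]: False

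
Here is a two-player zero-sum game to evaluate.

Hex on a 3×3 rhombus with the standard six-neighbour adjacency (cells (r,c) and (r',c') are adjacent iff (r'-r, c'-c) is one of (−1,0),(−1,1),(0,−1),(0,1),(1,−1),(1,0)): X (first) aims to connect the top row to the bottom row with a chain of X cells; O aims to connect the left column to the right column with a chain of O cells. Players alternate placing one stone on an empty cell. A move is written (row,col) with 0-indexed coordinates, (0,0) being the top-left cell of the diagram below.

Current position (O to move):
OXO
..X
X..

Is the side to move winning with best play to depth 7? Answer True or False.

O winning at [OXO/..X/X..]: False

p1 O@[OXO/..X/X..]: (1,0)[OXO/O.X/X..]-1* (1,1)[OXO/.OX/X..]-1 (2,1)[OXO/..X/XO.]-1 (2,2)[OXO/..X/X.O]-1
p2 X@[OXO/O.X/X..]: (1,1)[OXO/OXX/X..]+1* (2,1)[OXO/O.X/XX.]-1 (2,2)[OXO/O.X/X.X]-1
p3 O@[OXO/OXX/X..] terminal -1; root [OXO/..X/X..] d7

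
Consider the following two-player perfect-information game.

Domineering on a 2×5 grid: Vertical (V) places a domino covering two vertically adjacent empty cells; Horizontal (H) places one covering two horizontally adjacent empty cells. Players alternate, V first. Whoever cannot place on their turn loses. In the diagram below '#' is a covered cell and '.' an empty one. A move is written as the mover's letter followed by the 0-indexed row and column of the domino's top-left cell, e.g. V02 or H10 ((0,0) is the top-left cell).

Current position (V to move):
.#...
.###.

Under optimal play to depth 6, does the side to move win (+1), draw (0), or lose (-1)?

value(.#.../.###., V) = +1

ply 1, V at .#.../.###. | V00=-1→##.../####.; V04=+1→.#..#/.####*
ply 2, H at .#..#/.#### | H02=-1→.####/.####*
ply 3, V at .####/.#### | V00=+1→#####/#####*
ply 4: #####/##### is terminal -1 (H); from .#.../.###. depth 6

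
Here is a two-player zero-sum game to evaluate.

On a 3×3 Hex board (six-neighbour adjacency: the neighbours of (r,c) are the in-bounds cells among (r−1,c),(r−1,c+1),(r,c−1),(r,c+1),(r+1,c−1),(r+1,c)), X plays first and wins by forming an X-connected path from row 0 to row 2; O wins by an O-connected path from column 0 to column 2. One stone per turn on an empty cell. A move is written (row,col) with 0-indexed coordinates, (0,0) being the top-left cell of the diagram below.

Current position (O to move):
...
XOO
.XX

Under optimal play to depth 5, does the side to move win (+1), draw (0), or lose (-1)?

value(.../XOO/.XX, O) = +1

p1 O@[.../XOO/.XX]: (0,0)[O../XOO/.XX]+1* (0,1)[.O./XOO/.XX]+1 (0,2)[..O/XOO/.XX]-1 (2,0)[.../XOO/OXX]+1
p2 X@[O../XOO/.XX]: (0,1)[OX./XOO/.XX]-1* (0,2)[O.X/XOO/.XX]-1 (2,0)[O../XOO/XXX]-1
p3 O@[OX./XOO/.XX]: (0,2)[OXO/XOO/.XX]-1 (2,0)[OX./XOO/OXX]+1*
p4 X@[OX./XOO/OXX] terminal -1; root [.../XOO/.XX] d5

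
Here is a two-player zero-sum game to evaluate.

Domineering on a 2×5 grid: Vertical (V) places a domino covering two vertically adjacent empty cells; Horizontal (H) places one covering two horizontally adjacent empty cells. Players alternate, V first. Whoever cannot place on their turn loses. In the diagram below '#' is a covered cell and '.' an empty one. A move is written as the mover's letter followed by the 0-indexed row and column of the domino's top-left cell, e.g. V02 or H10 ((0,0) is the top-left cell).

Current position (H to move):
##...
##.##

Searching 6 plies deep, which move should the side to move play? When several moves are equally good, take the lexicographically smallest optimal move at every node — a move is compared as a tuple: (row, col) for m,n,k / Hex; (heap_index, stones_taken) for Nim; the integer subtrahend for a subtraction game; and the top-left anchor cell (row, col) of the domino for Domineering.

H's best at [##.../##.##]: H02

p1 H@[##.../##.##]: H02[####./##.##]+1* H03[##.##/##.##]-1
p2 V@[####./##.##] terminal -1; root [##.../##.##] d6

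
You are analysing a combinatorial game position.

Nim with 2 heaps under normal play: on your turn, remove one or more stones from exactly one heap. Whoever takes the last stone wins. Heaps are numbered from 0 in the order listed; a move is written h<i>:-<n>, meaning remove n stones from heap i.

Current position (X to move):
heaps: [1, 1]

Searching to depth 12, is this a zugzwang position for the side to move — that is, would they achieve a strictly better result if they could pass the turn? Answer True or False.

zugzwang((1,1), X) = True

ply 1, X at (1,1) | h0:-1=-1→(0,1)*; h1:-1=-1→(1,0)
ply 2, O at (0,1) | h1:-1=+1→(0,0)*
ply 3: (0,0) is terminal -1 (X); from (1,1) depth 12
if X skipped the turn, O would face:
~ ply 1, O at (1,1) | h0:-1=-1→(0,1)*; h1:-1=-1→(1,0)
~ ply 2, X at (0,1) | h1:-1=+1→(0,0)*
~ ply 3: (0,0) is terminal -1 (O); from (1,1) depth 12
compare (X): move=-1 vs pass=+1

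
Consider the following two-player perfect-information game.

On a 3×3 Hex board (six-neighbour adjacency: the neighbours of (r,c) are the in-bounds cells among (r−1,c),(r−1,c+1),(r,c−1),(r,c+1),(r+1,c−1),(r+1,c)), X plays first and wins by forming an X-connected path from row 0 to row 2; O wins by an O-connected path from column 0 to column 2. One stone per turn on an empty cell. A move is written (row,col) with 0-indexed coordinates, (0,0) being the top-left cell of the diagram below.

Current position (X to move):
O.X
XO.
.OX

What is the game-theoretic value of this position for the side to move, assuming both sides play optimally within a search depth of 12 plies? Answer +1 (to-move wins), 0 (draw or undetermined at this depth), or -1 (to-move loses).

p1 X@[O.X/XO./.OX]: (0,1)[OXX/XO./.OX]+1* (1,2)[O.X/XOX/.OX]+1 (2,0)[O.X/XO./XOX]+1
p2 O@[OXX/XO./.OX]: (1,2)[OXX/XOO/.OX]-1* (2,0)[OXX/XO./OOX]-1
p3 X@[OXX/XOO/.OX]: (2,0)[OXX/XOO/XOX]+1*
p4 O@[OXX/XOO/XOX] terminal -1; root [O.X/XO./.OX] d12

value(O.X/XO./.OX, X) = +1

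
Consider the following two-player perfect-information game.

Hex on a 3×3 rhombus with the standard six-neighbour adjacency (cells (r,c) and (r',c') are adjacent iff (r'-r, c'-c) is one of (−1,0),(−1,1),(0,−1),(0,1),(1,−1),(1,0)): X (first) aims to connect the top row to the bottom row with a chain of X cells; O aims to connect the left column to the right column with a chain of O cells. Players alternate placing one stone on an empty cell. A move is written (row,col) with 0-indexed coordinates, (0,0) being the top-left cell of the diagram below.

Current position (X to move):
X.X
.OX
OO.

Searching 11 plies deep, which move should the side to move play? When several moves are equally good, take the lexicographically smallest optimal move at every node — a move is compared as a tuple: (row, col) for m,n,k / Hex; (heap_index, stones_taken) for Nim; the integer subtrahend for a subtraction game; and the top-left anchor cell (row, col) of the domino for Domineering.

X's best at [X.X/.OX/OO.]: (2,2)

p1 X@[X.X/.OX/OO.]: (0,1)[XXX/.OX/OO.]-1 (1,0)[X.X/XOX/OO.]-1 (2,2)[X.X/.OX/OOX]+1*
p2 O@[X.X/.OX/OOX] terminal -1; root [X.X/.OX/OO.] d11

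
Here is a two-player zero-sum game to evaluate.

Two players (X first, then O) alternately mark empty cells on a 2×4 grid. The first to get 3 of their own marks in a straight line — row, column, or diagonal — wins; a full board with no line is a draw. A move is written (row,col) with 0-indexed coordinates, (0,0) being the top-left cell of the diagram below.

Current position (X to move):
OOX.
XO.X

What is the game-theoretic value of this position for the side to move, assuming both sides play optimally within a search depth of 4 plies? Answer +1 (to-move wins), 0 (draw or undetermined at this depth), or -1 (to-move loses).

value(OOX./XO.X, X) = 0

[OOX./XO.X] X move#1: (0,3):+0/OOXX/XO.X*, (1,2):+0/OOX./XOXX
[OOXX/XO.X] O move#2: (1,2):+0/OOXX/XOOX*
[OOXX/XOOX] end (terminal +0, X#3); searched OOX./XO.X to 4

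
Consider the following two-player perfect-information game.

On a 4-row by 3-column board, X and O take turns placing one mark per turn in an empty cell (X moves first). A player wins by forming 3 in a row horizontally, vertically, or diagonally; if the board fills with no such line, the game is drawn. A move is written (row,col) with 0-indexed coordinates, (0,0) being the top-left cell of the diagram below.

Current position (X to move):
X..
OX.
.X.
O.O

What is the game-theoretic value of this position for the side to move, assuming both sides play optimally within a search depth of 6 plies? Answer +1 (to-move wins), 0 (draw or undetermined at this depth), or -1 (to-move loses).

value(X../OX./.X./O.O, X) = +1

p1 X@[X../OX./.X./O.O]: (0,1)[XX./OX./.X./O.O]+1* (0,2)[X.X/OX./.X./O.O]-1 (1,2)[X../OXX/.X./O.O]-1 (2,0)[X../OX./XX./O.O]-1 (2,2)[X../OX./.XX/O.O]+1 (3,1)[X../OX./.X./OXO]+1
p2 O@[XX./OX./.X./O.O] terminal -1; root [X../OX./.X./O.O] d6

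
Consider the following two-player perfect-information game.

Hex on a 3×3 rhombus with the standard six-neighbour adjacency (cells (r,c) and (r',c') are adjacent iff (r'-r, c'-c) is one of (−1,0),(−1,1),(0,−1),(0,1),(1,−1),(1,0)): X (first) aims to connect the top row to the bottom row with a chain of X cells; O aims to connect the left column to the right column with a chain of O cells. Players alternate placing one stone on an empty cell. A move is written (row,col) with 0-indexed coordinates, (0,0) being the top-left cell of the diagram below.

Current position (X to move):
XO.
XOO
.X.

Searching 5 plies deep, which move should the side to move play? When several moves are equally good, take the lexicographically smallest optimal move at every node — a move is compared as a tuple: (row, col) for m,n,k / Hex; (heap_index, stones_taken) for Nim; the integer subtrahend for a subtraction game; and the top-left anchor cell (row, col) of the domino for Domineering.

X's best at [XO./XOO/.X.]: (2,0)

p1 X@[XO./XOO/.X.]: (0,2)[XOX/XOO/.X.]-1 (2,0)[XO./XOO/XX.]+1* (2,2)[XO./XOO/.XX]-1
p2 O@[XO./XOO/XX.] terminal -1; root [XO./XOO/.X.] d5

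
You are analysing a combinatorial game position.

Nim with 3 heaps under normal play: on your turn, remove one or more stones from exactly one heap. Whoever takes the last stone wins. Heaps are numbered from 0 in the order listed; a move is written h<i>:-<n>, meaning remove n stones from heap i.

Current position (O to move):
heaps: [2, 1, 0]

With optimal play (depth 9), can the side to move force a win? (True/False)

O winning at [(2,1,0)]: True

[(2,1,0)] O move#1: h0:-1:+1/(1,1,0)*, h0:-2:-1/(0,1,0), h1:-1:-1/(2,0,0)
[(1,1,0)] X move#2: h0:-1:-1/(0,1,0)*, h1:-1:-1/(1,0,0)
[(0,1,0)] O move#3: h1:-1:+1/(0,0,0)*
[(0,0,0)] end (terminal -1, X#4); searched (2,1,0) to 9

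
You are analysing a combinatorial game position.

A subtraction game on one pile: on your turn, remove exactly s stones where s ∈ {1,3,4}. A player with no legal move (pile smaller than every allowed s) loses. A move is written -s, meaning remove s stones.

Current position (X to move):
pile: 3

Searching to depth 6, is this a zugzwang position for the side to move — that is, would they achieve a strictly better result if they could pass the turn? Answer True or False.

zugzwang(3, X) = False

ply 1, X at 3 | -1=+1→2*; -3=+1→0
ply 2, O at 2 | -1=-1→1*
ply 3, X at 1 | -1=+1→0*
ply 4: 0 is terminal -1 (O); from 3 depth 6
if X skipped the turn, O would face:
~ ply 1, O at 3 | -1=+1→2*; -3=+1→0
~ ply 2, X at 2 | -1=-1→1*
~ ply 3, O at 1 | -1=+1→0*
~ ply 4: 0 is terminal -1 (X); from 3 depth 6
compare (X): move=+1 vs pass=-1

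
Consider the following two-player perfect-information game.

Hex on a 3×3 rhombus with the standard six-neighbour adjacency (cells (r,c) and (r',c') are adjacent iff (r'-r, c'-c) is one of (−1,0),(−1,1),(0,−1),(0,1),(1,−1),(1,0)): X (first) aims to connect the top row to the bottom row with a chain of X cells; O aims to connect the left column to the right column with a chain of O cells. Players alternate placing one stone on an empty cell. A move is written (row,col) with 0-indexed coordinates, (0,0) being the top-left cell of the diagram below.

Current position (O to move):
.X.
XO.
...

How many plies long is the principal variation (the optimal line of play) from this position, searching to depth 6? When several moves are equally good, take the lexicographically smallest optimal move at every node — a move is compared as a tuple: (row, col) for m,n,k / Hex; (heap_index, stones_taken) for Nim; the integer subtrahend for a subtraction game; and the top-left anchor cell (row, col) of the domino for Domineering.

ply 1, O at .X./XO./... | (0,0)=-1→OX./XO./...; (0,2)=-1→.XO/XO./...; (1,2)=-1→.X./XOO/...; (2,0)=+1→.X./XO./O..*; (2,1)=-1→.X./XO./.O.; (2,2)=-1→.X./XO./..O
ply 2, X at .X./XO./O.. | (0,0)=-1→XX./XO./O..*; (0,2)=-1→.XX/XO./O..; (1,2)=-1→.X./XOX/O..; (2,1)=-1→.X./XO./OX.; (2,2)=-1→.X./XO./O.X
ply 3, O at XX./XO./O.. | (0,2)=+1→XXO/XO./O..*; (1,2)=+1→XX./XOO/O..; (2,1)=+1→XX./XO./OO.; (2,2)=+1→XX./XO./O.O
ply 4: XXO/XO./O.. is terminal -1 (X); from .X./XO./... depth 6

PV length from [.X./XO./...]: 3 plies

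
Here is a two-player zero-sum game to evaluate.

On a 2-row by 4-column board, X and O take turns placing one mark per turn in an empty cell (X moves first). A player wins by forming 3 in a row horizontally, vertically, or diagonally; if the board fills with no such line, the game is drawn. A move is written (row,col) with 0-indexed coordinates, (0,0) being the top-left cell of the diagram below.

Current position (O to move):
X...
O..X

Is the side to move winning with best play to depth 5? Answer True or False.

ply 1, O at X.../O..X | (0,1)=+0→XO../O..X*; (0,2)=+0→X.O./O..X; (0,3)=+0→X..O/O..X; (1,1)=+0→X.../OO.X; (1,2)=+0→X.../O.OX
ply 2, X at XO../O..X | (0,2)=+0→XOX./O..X*; (0,3)=+0→XO.X/O..X; (1,1)=+0→XO../OX.X; (1,2)=+0→XO../O.XX
ply 3, O at XOX./O..X | (0,3)=+0→XOXO/O..X*; (1,1)=+0→XOX./OO.X; (1,2)=+0→XOX./O.OX
ply 4, X at XOXO/O..X | (1,1)=+0→XOXO/OX.X*; (1,2)=+0→XOXO/O.XX
ply 5, O at XOXO/OX.X | (1,2)=+0→XOXO/OXOX*
ply 6: XOXO/OXOX is terminal +0 (X); from X.../O..X depth 5

O winning at [X.../O..X]: False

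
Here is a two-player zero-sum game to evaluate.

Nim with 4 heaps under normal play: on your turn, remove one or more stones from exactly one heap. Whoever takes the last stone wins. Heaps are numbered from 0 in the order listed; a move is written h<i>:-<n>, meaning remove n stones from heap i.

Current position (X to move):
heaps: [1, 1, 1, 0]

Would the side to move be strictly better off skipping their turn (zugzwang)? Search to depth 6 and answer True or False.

[(1,1,1,0)] X move#1: h0:-1:+1/(0,1,1,0)*, h1:-1:+1/(1,0,1,0), h2:-1:+1/(1,1,0,0)
[(0,1,1,0)] O move#2: h1:-1:-1/(0,0,1,0)*, h2:-1:-1/(0,1,0,0)
[(0,0,1,0)] X move#3: h2:-1:+1/(0,0,0,0)*
[(0,0,0,0)] end (terminal -1, O#4); searched (1,1,1,0) to 6
pass branch (O moves first from the same position):
  | [(1,1,1,0)] O move#1: h0:-1:+1/(0,1,1,0)*, h1:-1:+1/(1,0,1,0), h2:-1:+1/(1,1,0,0)
  | [(0,1,1,0)] X move#2: h1:-1:-1/(0,0,1,0)*, h2:-1:-1/(0,1,0,0)
  | [(0,0,1,0)] O move#3: h2:-1:+1/(0,0,0,0)*
  | [(0,0,0,0)] end (terminal -1, X#4); searched (1,1,1,0) to 6
X moving scores +1; X passing scores -1

zugzwang((1,1,1,0), X) = False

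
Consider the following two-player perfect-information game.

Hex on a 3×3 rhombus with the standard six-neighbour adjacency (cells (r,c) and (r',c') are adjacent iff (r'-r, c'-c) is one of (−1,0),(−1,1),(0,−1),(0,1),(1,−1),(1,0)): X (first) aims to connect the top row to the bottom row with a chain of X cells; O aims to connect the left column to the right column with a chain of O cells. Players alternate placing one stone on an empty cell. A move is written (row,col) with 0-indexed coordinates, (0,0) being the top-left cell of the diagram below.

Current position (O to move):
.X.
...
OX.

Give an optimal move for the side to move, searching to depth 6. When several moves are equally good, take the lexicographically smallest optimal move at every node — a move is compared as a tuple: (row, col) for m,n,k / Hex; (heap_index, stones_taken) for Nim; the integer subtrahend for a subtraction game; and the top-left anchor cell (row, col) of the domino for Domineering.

[.X./.../OX.] O move#1: (0,0):-1/OX./.../OX., (0,2):-1/.XO/.../OX., (1,0):-1/.X./O../OX., (1,1):+1/.X./.O./OX.*, (1,2):-1/.X./..O/OX., (2,2):-1/.X./.../OXO
[.X./.O./OX.] X move#2: (0,0):-1/XX./.O./OX.*, (0,2):-1/.XX/.O./OX., (1,0):-1/.X./XO./OX., (1,2):-1/.X./.OX/OX., (2,2):-1/.X./.O./OXX
[XX./.O./OX.] O move#3: (0,2):+1/XXO/.O./OX.*, (1,0):+1/XX./OO./OX., (1,2):+1/XX./.OO/OX., (2,2):+1/XX./.O./OXO
[XXO/.O./OX.] end (terminal -1, X#4); searched .X./.../OX. to 6

O's best at [.X./.../OX.]: (1,1)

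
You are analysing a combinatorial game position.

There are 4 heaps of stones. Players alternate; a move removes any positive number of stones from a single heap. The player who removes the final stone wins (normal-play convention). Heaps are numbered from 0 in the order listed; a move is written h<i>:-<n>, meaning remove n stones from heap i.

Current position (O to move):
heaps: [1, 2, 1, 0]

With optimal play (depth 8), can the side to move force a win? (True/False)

O winning at [(1,2,1,0)]: True

ply 1, O at (1,2,1,0) | h0:-1=-1→(0,2,1,0); h1:-1=-1→(1,1,1,0); h1:-2=+1→(1,0,1,0)*; h2:-1=-1→(1,2,0,0)
ply 2, X at (1,0,1,0) | h0:-1=-1→(0,0,1,0)*; h2:-1=-1→(1,0,0,0)
ply 3, O at (0,0,1,0) | h2:-1=+1→(0,0,0,0)*
ply 4: (0,0,0,0) is terminal -1 (X); from (1,2,1,0) depth 8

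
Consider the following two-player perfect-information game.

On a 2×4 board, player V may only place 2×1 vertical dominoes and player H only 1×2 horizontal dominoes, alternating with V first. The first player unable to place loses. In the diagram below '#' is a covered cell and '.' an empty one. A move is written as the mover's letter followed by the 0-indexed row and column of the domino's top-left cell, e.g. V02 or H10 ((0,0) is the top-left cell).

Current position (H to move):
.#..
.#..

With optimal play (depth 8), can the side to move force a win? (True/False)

H winning at [.#../.#..]: True

ply 1, H at .#../.#.. | H02=+1→.###/.#..*; H12=+1→.#../.###
ply 2, V at .###/.#.. | V00=-1→####/##..*
ply 3, H at ####/##.. | H12=+1→####/####*
ply 4: ####/#### is terminal -1 (V); from .#../.#.. depth 8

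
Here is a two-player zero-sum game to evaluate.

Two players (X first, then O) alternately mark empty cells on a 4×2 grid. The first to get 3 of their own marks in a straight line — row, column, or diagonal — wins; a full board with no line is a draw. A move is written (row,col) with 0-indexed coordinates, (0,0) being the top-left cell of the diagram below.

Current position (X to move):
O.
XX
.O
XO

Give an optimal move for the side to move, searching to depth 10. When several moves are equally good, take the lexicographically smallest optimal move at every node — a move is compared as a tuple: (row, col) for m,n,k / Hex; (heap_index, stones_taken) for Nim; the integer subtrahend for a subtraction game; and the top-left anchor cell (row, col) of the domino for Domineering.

p1 X@[O./XX/.O/XO]: (0,1)[OX/XX/.O/XO]+0 (2,0)[O./XX/XO/XO]+1*
p2 O@[O./XX/XO/XO] terminal -1; root [O./XX/.O/XO] d10

X's best at [O./XX/.O/XO]: (2,0)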